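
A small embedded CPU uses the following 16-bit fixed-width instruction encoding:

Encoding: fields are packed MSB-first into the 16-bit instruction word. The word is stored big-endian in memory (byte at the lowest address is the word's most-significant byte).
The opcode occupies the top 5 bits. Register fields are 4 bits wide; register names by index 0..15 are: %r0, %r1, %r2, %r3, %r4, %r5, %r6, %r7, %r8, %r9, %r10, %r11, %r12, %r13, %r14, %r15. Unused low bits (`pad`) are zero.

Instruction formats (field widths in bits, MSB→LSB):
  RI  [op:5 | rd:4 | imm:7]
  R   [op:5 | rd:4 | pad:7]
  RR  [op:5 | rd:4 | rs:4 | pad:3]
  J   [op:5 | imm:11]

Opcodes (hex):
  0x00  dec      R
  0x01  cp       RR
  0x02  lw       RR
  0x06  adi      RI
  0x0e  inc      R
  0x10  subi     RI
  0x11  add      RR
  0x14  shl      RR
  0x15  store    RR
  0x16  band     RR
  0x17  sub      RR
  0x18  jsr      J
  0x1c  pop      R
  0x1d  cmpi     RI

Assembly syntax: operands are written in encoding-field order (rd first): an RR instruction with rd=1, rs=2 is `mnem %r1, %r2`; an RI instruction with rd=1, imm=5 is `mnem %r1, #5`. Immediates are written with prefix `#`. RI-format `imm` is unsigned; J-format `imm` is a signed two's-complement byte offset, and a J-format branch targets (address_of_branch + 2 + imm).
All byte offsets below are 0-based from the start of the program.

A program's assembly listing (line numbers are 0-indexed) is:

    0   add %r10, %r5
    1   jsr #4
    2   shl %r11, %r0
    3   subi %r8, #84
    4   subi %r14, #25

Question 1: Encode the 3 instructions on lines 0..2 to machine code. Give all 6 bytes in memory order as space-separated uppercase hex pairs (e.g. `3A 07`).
L0: add op=0x11:5|rd=10:4|rs=5:4|pad=0:3 ⇒ 0x8d28 ⇒ big 8d 28
L1: jsr op=0x18:5|imm=4:11 ⇒ 0xc004 ⇒ big c0 04
L2: shl op=0x14:5|rd=11:4|rs=0:4|pad=0:3 ⇒ 0xa580 ⇒ big a5 80

8D 28 C0 04 A5 80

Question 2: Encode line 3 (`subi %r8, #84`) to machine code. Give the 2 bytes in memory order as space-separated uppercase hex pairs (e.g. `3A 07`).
84 54

L3: subi op=0x10:5|rd=8:4|imm=84:7 ⇒ 0x8454 ⇒ big 84 54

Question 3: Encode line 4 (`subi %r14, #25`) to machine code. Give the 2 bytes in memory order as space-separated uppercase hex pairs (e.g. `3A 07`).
87 19

L4: subi op=0x10:5|rd=14:4|imm=25:7 ⇒ 0x8719 ⇒ big 87 19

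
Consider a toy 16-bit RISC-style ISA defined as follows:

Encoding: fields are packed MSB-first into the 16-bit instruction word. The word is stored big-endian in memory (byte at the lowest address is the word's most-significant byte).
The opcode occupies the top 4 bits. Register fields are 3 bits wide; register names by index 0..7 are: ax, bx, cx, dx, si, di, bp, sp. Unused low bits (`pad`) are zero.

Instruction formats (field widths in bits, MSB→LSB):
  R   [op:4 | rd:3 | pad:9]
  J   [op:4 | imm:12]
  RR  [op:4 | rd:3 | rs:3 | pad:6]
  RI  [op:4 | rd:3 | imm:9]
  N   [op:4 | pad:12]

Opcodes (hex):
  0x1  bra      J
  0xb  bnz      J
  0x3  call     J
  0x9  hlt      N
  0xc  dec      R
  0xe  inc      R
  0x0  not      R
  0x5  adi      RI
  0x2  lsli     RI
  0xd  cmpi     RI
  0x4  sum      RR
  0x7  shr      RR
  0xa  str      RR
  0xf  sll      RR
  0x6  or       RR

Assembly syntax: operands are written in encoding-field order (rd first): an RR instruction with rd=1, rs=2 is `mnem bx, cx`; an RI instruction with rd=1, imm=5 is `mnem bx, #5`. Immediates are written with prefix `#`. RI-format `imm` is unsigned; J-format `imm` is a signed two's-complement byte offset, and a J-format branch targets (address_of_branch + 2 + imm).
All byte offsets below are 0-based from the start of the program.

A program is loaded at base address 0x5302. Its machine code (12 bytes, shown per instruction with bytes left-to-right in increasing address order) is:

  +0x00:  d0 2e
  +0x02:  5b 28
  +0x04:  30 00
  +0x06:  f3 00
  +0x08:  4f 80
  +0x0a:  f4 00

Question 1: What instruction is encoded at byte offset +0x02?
off 0x02: read 5b 28 as big → 0x5b28
  opcode bits[15:12]=0x5: adi/RI
  rd: (w>>9)&0x7=0x5 → di
  imm: (w>>0)&0x1ff=0x128 → #296

adi di, #296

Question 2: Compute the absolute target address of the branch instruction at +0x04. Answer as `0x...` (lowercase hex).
0x5308

[04] 30 00 → 0x3000
  op=0x3000>>12=0x3 ⇒ call (J)
  [11:0] imm=0 = #0
  target = base 0x5302 + off 0x04 + 2 + imm 0 = 0x5308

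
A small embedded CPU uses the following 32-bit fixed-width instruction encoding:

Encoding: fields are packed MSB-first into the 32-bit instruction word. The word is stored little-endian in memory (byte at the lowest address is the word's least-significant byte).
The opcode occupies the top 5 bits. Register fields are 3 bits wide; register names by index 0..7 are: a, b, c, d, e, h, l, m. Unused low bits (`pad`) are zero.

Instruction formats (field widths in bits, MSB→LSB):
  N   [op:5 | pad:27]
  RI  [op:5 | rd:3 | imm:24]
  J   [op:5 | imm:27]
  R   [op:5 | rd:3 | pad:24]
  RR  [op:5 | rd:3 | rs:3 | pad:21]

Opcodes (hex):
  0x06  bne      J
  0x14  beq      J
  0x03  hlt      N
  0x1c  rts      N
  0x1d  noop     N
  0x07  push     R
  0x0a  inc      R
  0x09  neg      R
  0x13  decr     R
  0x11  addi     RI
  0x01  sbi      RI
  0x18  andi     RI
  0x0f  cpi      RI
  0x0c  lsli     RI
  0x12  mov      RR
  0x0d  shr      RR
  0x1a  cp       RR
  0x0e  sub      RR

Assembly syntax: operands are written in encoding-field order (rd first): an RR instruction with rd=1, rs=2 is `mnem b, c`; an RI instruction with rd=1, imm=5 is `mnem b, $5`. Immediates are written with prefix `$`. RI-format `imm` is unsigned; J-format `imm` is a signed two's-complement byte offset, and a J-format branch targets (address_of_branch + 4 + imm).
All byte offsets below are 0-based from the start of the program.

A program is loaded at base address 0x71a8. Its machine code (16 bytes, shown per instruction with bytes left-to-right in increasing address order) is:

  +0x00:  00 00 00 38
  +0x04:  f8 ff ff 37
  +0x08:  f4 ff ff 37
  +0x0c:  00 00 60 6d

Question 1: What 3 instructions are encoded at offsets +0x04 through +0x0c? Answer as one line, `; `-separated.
bne $-8; bne $-12; shr h, d

[04] f8 ff ff 37 → 0x37fffff8
  op=0x37fffff8>>27=0x6 ⇒ bne (J)
  [26:0] imm=134217720 (s27→-8) = $-8
[08] f4 ff ff 37 → 0x37fffff4
  op=0x37fffff4>>27=0x6 ⇒ bne (J)
  [26:0] imm=134217716 (s27→-12) = $-12
[0c] 00 00 60 6d → 0x6d600000
  op=0x6d600000>>27=0xd ⇒ shr (RR)
  [26:24] rd=5 = h
  [23:21] rs=3 = d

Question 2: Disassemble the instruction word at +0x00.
off 0x00: read 00 00 00 38 as little → 0x38000000
  op=0x38000000>>27=0x7 ⇒ push (R)
  rd@[26:24]=0x0 ⇒ a

push a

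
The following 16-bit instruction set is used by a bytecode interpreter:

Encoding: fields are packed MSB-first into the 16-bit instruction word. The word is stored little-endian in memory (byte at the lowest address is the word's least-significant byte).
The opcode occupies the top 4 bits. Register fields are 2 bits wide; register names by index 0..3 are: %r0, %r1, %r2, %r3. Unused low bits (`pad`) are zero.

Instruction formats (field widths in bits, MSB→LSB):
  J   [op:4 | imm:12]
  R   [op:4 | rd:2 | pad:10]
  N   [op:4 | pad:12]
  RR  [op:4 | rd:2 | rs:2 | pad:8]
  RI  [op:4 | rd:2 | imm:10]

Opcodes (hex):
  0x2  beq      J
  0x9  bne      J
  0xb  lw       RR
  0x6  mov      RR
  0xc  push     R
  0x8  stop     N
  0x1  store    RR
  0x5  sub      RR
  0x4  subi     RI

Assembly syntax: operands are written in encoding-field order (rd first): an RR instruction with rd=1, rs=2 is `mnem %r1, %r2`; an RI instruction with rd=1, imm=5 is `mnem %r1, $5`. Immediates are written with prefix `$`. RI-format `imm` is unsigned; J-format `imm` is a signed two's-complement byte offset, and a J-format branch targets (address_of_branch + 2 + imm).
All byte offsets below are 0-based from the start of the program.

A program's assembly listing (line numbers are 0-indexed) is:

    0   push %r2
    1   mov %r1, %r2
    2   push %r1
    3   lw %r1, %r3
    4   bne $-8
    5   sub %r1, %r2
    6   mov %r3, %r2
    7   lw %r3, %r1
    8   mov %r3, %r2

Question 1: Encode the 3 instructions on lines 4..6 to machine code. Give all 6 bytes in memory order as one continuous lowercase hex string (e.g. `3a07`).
f89f0056006e

line 4 (bne): pack op=0x9:4|imm=-8:12 = 0x9ff8; little→ f8 9f
line 5 (sub): pack op=0x5:4|rd=1:2|rs=2:2|pad=0:8 = 0x5600; little→ 00 56
line 6 (mov): pack op=0x6:4|rd=3:2|rs=2:2|pad=0:8 = 0x6e00; little→ 00 6e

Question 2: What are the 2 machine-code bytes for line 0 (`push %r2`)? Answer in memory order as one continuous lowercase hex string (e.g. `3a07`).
line 0 (push): pack op=0xc:4|rd=2:2|pad=0:10 = 0xc800; little→ 00 c8

00c8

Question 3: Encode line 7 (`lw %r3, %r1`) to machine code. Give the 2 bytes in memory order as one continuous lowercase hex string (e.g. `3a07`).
00bd

7. lw fields op=0xb:4|rd=3:2|rs=1:2|pad=0:8 → word bd00h → 00 bd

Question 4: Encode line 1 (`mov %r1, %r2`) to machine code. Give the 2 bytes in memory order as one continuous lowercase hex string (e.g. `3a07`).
0066

1. mov fields op=0x6:4|rd=1:2|rs=2:2|pad=0:8 → word 6600h → 00 66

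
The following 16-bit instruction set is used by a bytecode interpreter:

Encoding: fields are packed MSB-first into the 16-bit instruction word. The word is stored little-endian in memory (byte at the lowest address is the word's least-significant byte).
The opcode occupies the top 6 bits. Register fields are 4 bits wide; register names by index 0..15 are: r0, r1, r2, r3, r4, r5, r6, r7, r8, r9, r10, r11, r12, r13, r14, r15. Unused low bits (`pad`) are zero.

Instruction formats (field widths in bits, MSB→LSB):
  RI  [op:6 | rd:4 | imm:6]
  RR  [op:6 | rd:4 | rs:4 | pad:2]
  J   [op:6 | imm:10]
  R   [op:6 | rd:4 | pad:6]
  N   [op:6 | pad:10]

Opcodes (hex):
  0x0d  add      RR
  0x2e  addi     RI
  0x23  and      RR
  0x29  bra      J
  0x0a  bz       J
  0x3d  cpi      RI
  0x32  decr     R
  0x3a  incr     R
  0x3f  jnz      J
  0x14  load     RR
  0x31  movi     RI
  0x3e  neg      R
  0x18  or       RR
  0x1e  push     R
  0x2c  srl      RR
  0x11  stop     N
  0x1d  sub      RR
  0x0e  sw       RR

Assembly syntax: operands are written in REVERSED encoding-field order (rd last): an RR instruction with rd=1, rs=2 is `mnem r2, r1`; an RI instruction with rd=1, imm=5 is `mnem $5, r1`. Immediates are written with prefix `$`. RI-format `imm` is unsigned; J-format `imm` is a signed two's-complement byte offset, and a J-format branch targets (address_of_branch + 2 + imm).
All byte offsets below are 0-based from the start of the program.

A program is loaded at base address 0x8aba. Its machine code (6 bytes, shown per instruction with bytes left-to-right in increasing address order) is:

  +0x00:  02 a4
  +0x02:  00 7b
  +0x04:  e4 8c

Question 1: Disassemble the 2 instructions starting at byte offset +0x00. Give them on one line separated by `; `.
@+00  little-endian(02 a4) = 0xa402
  op=0xa402>>10=0x29 ⇒ bra (J)
  [9:0] imm=2 = $2
@+02  little-endian(00 7b) = 0x7b00
  op=0x7b00>>10=0x1e ⇒ push (R)
  [9:6] rd=12 = r12

bra $2; push r12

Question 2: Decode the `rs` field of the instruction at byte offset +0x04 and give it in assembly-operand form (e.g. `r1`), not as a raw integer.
off 0x04: read e4 8c as little → 0x8ce4
  top 6b → 0x23 → and [RR]
  rd: (w>>6)&0xf=0x3 → r3
  rs: (w>>2)&0xf=0x9 → r9

r9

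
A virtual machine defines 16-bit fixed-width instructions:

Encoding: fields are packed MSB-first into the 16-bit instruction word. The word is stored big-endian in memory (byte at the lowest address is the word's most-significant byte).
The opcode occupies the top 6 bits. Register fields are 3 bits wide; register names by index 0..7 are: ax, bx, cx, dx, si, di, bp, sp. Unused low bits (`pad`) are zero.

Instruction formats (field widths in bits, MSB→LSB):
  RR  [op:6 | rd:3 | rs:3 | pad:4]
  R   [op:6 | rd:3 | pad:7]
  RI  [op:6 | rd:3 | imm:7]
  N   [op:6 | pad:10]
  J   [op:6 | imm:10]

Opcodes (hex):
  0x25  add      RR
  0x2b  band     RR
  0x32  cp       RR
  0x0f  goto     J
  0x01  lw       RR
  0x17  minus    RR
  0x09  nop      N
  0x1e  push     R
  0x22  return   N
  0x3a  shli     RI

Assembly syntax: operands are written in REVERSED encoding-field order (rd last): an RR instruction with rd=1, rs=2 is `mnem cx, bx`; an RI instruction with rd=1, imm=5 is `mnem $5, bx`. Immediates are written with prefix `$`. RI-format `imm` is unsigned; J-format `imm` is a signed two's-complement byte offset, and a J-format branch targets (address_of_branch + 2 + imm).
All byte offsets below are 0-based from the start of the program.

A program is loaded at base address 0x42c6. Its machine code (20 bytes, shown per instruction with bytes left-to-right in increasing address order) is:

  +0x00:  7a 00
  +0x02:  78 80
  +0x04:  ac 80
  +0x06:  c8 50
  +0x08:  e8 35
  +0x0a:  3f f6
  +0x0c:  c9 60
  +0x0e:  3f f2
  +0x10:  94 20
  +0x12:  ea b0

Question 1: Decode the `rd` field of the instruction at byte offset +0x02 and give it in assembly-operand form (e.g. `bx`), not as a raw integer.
bx

[02] 78 80 → 0x7880
  top 6b → 0x1e → push [R]
  rd: (w>>7)&0x7=0x1 → bx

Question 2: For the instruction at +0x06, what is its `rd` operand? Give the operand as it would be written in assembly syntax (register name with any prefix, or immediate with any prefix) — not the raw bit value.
ax

off 0x06: read c8 50 as big → 0xc850
  opcode bits[15:10]=0x32: cp/RR
  rd: (w>>7)&0x7=0x0 → ax
  rs: (w>>4)&0x7=0x5 → di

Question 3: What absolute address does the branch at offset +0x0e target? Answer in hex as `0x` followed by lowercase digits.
0x42c8

+0x0e: 3f f2 ⇒ word 0x3ff2 (big)
  top 6b → 0xf → goto [J]
  imm: (w>>0)&0x3ff=0x3f2 (s10→-14) → $-14
  target = base 0x42c6 + off 0x0e + 2 + imm -14 = 0x42c8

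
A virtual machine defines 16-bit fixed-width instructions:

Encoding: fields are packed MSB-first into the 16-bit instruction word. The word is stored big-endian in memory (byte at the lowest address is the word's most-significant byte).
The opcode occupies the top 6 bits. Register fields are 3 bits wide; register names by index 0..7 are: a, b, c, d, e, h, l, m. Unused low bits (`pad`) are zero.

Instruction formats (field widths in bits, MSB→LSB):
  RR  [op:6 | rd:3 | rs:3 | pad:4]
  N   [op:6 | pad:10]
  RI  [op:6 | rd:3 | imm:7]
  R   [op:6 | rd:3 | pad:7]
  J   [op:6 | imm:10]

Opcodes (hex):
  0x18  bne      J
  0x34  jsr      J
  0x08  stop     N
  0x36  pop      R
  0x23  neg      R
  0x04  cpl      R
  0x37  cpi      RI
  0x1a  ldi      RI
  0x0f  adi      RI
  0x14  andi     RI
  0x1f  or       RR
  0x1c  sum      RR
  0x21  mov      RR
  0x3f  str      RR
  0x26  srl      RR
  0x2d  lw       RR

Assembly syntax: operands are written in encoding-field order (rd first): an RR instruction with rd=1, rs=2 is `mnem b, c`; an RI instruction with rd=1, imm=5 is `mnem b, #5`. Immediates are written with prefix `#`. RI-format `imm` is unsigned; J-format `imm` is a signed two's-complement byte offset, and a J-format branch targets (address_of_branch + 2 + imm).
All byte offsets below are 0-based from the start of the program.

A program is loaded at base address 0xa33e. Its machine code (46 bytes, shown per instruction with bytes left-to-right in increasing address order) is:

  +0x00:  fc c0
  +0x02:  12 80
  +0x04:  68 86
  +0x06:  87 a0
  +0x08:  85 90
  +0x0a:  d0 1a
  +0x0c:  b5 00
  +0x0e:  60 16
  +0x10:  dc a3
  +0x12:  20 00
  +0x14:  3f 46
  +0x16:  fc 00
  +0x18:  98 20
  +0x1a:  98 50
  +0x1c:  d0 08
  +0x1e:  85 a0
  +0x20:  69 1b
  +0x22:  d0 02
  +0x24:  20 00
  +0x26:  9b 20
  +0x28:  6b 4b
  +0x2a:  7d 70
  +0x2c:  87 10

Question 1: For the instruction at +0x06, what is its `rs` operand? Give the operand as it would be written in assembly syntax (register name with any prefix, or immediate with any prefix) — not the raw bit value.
c

@+06  big-endian(87 a0) = 0x87a0
  op=0x87a0>>10=0x21 ⇒ mov (RR)
  rd: (w>>7)&0x7=0x7 → m
  rs: (w>>4)&0x7=0x2 → c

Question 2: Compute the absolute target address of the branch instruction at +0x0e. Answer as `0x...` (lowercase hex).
+0x0e: 60 16 ⇒ word 0x6016 (big)
  op=0x6016>>10=0x18 ⇒ bne (J)
  imm: (w>>0)&0x3ff=0x16 → #22
  target = base 0xa33e + off 0x0e + 2 + imm 22 = 0xa364

0xa364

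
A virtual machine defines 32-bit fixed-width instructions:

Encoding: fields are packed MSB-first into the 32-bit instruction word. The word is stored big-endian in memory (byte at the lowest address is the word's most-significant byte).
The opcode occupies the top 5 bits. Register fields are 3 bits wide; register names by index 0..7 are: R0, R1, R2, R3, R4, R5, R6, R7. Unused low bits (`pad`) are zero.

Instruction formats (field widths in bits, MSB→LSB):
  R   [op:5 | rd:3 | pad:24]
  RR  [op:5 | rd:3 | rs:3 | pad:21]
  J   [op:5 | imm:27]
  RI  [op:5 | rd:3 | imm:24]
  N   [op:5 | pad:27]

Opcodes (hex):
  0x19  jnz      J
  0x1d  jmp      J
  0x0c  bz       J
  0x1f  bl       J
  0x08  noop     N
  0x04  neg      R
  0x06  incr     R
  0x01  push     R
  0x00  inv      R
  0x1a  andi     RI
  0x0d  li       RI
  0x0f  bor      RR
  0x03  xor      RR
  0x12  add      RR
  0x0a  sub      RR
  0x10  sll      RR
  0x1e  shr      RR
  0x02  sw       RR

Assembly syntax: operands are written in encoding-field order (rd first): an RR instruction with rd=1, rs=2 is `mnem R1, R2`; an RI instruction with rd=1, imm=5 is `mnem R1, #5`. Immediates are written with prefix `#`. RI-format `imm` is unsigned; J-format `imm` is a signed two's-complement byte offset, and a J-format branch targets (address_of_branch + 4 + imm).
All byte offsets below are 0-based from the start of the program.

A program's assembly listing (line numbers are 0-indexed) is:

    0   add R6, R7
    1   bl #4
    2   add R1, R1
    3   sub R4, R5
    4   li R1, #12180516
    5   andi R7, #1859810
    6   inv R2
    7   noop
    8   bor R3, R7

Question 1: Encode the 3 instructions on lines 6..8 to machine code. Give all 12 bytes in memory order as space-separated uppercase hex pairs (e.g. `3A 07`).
02 00 00 00 40 00 00 00 7B E0 00 00

line 6 (inv): pack op=0x0:5|rd=2:3|pad=0:24 = 0x02000000; big→ 02 00 00 00
line 7 (noop): pack op=0x8:5|pad=0:27 = 0x40000000; big→ 40 00 00 00
line 8 (bor): pack op=0xf:5|rd=3:3|rs=7:3|pad=0:21 = 0x7be00000; big→ 7b e0 00 00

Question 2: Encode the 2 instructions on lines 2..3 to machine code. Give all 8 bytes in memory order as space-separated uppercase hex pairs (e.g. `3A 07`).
91 20 00 00 54 A0 00 00

L2: add op=0x12:5|rd=1:3|rs=1:3|pad=0:21 ⇒ 0x91200000 ⇒ big 91 20 00 00
L3: sub op=0xa:5|rd=4:3|rs=5:3|pad=0:21 ⇒ 0x54a00000 ⇒ big 54 a0 00 00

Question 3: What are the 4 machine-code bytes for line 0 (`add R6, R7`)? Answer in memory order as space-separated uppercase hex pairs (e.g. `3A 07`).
line 0 (add): pack op=0x12:5|rd=6:3|rs=7:3|pad=0:21 = 0x96e00000; big→ 96 e0 00 00

96 E0 00 00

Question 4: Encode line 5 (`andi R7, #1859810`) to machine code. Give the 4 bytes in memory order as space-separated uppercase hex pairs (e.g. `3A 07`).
D7 1C 60 E2

5. andi fields op=0x1a:5|rd=7:3|imm=1859810:24 → word d71c60e2h → d7 1c 60 e2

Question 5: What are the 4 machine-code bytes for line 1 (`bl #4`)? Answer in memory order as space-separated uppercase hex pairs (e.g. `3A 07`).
F8 00 00 04

L1: bl op=0x1f:5|imm=4:27 ⇒ 0xf8000004 ⇒ big f8 00 00 04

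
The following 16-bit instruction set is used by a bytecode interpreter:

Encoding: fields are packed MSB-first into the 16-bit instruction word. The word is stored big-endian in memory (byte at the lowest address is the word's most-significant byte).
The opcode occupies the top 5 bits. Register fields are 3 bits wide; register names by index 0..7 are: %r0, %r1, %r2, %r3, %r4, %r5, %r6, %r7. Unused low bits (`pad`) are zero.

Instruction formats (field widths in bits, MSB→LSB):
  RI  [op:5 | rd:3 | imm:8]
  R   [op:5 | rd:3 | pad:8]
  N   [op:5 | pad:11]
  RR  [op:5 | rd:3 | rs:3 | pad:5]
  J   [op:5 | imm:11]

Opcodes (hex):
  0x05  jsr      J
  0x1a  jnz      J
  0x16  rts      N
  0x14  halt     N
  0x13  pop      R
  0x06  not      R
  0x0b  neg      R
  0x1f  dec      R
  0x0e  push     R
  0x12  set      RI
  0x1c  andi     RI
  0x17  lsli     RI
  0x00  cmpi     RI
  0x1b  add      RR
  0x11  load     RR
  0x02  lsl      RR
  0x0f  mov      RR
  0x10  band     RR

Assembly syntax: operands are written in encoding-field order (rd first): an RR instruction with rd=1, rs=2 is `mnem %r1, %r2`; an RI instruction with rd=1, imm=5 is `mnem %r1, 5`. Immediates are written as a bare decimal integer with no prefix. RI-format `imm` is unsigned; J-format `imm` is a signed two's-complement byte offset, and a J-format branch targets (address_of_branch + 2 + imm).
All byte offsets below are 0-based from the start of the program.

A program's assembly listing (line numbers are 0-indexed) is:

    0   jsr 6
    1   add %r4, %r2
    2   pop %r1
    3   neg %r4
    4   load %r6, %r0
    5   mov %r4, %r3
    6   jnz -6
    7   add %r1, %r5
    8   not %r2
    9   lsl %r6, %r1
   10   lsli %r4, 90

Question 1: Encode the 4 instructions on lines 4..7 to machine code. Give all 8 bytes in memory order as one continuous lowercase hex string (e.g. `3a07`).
line 4 (load): pack op=0x11:5|rd=6:3|rs=0:3|pad=0:5 = 0x8e00; big→ 8e 00
line 5 (mov): pack op=0xf:5|rd=4:3|rs=3:3|pad=0:5 = 0x7c60; big→ 7c 60
line 6 (jnz): pack op=0x1a:5|imm=-6:11 = 0xd7fa; big→ d7 fa
line 7 (add): pack op=0x1b:5|rd=1:3|rs=5:3|pad=0:5 = 0xd9a0; big→ d9 a0

8e007c60d7fad9a0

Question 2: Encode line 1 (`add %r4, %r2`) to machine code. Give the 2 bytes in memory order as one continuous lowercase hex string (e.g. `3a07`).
L1: add op=0x1b:5|rd=4:3|rs=2:3|pad=0:5 ⇒ 0xdc40 ⇒ big dc 40

dc40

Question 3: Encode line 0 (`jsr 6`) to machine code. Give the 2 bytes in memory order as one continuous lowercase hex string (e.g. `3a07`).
2806

L0: jsr op=0x5:5|imm=6:11 ⇒ 0x2806 ⇒ big 28 06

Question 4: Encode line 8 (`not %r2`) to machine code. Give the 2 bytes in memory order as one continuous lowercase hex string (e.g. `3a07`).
line 8 (not): pack op=0x6:5|rd=2:3|pad=0:8 = 0x3200; big→ 32 00

3200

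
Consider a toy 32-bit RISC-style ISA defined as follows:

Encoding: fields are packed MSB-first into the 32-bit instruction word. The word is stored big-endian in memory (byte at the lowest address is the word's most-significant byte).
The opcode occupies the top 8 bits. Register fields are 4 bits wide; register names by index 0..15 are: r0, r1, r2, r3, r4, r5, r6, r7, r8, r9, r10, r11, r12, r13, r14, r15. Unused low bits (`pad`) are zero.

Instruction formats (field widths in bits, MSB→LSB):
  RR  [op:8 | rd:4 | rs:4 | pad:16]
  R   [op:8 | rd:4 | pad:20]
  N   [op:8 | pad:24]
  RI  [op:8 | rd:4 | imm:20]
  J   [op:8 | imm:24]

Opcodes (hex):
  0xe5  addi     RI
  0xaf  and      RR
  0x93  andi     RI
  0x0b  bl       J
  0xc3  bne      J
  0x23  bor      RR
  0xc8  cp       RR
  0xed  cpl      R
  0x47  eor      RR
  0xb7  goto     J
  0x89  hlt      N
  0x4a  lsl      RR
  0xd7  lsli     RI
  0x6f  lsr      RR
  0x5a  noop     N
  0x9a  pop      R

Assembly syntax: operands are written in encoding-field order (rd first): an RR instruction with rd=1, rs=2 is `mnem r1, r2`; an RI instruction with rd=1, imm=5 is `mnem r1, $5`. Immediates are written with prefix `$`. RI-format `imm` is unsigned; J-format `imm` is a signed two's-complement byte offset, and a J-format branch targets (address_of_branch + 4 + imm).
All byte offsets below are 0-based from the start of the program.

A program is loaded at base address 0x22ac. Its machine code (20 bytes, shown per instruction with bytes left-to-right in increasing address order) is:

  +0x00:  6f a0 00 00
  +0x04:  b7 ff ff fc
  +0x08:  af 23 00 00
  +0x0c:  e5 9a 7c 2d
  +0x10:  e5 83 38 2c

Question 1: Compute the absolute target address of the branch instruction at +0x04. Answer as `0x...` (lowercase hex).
+0x04: b7 ff ff fc ⇒ word 0xb7fffffc (big)
  opcode bits[31:24]=0xb7: goto/J
  [23:0] imm=16777212 (s24→-4) = $-4
  target = base 0x22ac + off 0x04 + 4 + imm -4 = 0x22b0

0x22b0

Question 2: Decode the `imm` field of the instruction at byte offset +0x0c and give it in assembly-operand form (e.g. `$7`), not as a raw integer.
$687149

@+0c  big-endian(e5 9a 7c 2d) = 0xe59a7c2d
  op=0xe59a7c2d>>24=0xe5 ⇒ addi (RI)
  rd: (w>>20)&0xf=0x9 → r9
  imm: (w>>0)&0xfffff=0xa7c2d → $687149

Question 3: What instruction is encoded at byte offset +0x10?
[10] e5 83 38 2c → 0xe583382c
  top 8b → 0xe5 → addi [RI]
  rd@[23:20]=0x8 ⇒ r8
  imm@[19:0]=0x3382c ⇒ $210988

addi r8, $210988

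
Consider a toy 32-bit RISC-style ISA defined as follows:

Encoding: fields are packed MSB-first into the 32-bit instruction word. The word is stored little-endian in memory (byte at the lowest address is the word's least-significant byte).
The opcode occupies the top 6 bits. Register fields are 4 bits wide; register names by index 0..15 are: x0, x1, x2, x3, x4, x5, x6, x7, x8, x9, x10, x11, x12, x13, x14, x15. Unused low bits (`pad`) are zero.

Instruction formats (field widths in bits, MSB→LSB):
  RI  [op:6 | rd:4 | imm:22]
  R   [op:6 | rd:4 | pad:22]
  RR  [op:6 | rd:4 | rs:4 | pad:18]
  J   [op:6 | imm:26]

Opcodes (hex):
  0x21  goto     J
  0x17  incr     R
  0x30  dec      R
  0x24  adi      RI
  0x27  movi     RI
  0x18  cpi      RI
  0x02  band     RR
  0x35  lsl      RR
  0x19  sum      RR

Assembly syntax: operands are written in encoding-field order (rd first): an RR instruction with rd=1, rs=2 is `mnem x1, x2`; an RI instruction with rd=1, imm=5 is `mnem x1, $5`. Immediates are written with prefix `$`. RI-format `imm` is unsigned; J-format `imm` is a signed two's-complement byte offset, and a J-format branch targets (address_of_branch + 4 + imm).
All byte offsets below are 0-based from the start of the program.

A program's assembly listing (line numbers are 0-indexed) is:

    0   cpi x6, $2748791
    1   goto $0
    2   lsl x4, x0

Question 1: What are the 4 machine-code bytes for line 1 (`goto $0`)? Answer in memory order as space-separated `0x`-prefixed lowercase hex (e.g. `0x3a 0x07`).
0x00 0x00 0x00 0x84

line 1 (goto): pack op=0x21:6|imm=0:26 = 0x84000000; little→ 00 00 00 84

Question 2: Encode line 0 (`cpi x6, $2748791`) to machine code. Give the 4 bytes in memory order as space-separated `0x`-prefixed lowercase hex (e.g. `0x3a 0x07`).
0. cpi fields op=0x18:6|rd=6:4|imm=2748791:22 → word 61a9f177h → 77 f1 a9 61

0x77 0xf1 0xa9 0x61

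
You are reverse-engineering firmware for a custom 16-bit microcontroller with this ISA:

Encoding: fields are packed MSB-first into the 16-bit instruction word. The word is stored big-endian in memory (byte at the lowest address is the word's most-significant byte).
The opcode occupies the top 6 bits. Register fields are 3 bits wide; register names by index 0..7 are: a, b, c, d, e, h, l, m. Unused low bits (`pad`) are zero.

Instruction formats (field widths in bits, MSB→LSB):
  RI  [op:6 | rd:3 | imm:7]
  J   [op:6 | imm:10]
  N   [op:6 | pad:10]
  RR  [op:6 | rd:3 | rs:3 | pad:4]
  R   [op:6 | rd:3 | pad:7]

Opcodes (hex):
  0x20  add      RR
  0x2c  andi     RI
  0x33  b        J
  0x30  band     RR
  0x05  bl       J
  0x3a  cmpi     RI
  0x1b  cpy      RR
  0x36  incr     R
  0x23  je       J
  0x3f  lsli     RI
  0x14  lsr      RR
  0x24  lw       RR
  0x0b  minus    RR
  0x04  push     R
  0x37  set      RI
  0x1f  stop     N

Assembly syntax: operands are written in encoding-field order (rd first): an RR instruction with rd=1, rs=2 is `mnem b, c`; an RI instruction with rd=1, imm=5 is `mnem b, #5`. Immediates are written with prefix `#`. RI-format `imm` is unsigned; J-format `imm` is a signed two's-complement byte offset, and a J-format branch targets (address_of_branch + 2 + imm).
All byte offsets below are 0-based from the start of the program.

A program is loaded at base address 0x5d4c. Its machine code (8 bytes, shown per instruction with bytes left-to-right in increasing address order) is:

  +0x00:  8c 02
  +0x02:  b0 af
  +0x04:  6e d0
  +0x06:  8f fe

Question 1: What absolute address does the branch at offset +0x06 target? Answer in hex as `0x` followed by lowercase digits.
0x5d52

[06] 8f fe → 0x8ffe
  top 6b → 0x23 → je [J]
  imm@[9:0]=0x3fe (s10→-2) ⇒ #-2
  target = base 0x5d4c + off 0x06 + 2 + imm -2 = 0x5d52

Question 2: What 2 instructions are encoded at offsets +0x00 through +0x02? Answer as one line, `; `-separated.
je #2; andi b, #47

+0x00: 8c 02 ⇒ word 0x8c02 (big)
  opcode bits[15:10]=0x23: je/J
  imm@[9:0]=0x2 ⇒ #2
+0x02: b0 af ⇒ word 0xb0af (big)
  opcode bits[15:10]=0x2c: andi/RI
  rd@[9:7]=0x1 ⇒ b
  imm@[6:0]=0x2f ⇒ #47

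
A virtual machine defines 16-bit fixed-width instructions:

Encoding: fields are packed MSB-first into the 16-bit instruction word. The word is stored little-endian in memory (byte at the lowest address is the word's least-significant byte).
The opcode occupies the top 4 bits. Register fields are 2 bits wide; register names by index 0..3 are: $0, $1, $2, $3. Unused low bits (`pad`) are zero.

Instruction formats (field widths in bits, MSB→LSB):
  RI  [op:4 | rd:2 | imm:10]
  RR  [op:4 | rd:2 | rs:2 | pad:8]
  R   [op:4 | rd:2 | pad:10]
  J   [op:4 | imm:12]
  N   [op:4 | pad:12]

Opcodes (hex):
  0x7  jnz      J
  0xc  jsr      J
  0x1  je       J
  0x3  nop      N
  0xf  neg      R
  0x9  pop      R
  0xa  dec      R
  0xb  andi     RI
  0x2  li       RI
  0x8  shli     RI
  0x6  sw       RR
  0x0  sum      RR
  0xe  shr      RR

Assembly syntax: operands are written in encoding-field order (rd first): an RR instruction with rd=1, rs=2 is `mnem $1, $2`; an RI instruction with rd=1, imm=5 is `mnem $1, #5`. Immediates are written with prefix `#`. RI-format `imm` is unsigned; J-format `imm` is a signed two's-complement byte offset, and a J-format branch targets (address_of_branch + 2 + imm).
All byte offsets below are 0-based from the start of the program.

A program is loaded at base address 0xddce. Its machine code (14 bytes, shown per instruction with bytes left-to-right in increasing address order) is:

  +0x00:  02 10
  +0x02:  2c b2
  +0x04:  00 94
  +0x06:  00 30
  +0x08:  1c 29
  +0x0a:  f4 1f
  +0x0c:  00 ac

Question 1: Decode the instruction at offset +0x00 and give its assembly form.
off 0x00: read 02 10 as little → 0x1002
  opcode bits[15:12]=0x1: je/J
  imm@[11:0]=0x2 ⇒ #2

je #2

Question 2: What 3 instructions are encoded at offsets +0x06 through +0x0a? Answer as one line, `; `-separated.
@+06  little-endian(00 30) = 0x3000
  op=0x3000>>12=0x3 ⇒ nop (N)
@+08  little-endian(1c 29) = 0x291c
  op=0x291c>>12=0x2 ⇒ li (RI)
  rd: (w>>10)&0x3=0x2 → $2
  imm: (w>>0)&0x3ff=0x11c → #284
@+0a  little-endian(f4 1f) = 0x1ff4
  op=0x1ff4>>12=0x1 ⇒ je (J)
  imm: (w>>0)&0xfff=0xff4 (s12→-12) → #-12

nop; li $2, #284; je #-12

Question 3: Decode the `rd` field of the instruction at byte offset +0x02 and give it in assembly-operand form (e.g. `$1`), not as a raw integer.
off 0x02: read 2c b2 as little → 0xb22c
  top 4b → 0xb → andi [RI]
  [11:10] rd=0 = $0
  [9:0] imm=556 = #556

$0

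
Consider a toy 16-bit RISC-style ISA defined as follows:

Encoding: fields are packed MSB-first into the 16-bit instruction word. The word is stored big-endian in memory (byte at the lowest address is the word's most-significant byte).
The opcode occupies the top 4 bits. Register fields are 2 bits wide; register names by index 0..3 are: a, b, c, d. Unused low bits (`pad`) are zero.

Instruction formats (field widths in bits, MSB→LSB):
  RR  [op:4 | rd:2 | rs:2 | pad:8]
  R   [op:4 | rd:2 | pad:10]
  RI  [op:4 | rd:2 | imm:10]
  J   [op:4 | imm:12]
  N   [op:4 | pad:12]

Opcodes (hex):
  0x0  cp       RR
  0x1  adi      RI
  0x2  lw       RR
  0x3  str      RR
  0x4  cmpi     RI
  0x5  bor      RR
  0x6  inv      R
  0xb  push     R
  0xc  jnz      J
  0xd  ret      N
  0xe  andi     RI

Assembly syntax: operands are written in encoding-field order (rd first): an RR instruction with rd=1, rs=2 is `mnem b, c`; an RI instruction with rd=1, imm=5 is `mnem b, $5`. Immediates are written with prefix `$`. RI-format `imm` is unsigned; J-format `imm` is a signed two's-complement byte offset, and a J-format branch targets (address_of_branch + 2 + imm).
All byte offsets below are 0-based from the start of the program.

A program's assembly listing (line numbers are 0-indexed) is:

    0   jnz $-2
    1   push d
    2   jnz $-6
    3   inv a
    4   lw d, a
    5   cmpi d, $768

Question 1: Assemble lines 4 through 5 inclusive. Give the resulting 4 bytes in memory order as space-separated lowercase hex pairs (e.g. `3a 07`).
2c 00 4f 00

line 4 (lw): pack op=0x2:4|rd=3:2|rs=0:2|pad=0:8 = 0x2c00; big→ 2c 00
line 5 (cmpi): pack op=0x4:4|rd=3:2|imm=768:10 = 0x4f00; big→ 4f 00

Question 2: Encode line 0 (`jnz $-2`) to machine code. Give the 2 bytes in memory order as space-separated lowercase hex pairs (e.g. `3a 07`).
L0: jnz op=0xc:4|imm=-2:12 ⇒ 0xcffe ⇒ big cf fe

cf fe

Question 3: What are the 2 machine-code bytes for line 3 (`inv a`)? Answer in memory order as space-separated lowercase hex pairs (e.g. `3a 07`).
60 00

line 3 (inv): pack op=0x6:4|rd=0:2|pad=0:10 = 0x6000; big→ 60 00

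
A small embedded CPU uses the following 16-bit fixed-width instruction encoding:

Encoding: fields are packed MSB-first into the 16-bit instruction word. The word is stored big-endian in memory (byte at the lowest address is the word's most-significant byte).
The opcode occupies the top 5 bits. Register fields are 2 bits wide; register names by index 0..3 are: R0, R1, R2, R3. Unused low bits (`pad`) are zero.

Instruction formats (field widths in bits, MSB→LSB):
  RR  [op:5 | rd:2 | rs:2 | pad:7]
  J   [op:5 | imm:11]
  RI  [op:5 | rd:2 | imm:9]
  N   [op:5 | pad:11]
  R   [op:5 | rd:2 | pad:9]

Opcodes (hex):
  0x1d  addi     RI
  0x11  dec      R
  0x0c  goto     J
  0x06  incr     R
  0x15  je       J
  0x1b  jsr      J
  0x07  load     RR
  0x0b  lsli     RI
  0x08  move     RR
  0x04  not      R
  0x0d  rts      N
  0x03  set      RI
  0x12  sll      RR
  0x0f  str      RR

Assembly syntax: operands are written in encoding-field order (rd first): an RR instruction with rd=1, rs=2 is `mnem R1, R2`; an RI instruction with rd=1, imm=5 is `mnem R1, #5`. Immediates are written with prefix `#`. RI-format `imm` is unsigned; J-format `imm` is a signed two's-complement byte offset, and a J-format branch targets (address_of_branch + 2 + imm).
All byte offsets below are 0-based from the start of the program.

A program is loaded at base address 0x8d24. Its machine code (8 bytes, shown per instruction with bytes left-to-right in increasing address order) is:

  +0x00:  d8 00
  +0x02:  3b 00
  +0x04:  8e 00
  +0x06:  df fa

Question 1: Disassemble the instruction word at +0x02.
off 0x02: read 3b 00 as big → 0x3b00
  op=0x3b00>>11=0x7 ⇒ load (RR)
  [10:9] rd=1 = R1
  [8:7] rs=2 = R2

load R1, R2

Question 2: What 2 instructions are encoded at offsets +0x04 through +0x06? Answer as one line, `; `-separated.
@+04  big-endian(8e 00) = 0x8e00
  top 5b → 0x11 → dec [R]
  rd@[10:9]=0x3 ⇒ R3
@+06  big-endian(df fa) = 0xdffa
  top 5b → 0x1b → jsr [J]
  imm@[10:0]=0x7fa (s11→-6) ⇒ #-6

dec R3; jsr #-6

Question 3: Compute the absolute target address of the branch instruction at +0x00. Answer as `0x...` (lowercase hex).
0x8d26

+0x00: d8 00 ⇒ word 0xd800 (big)
  opcode bits[15:11]=0x1b: jsr/J
  imm: (w>>0)&0x7ff=0x0 → #0
  target = base 0x8d24 + off 0x00 + 2 + imm 0 = 0x8d26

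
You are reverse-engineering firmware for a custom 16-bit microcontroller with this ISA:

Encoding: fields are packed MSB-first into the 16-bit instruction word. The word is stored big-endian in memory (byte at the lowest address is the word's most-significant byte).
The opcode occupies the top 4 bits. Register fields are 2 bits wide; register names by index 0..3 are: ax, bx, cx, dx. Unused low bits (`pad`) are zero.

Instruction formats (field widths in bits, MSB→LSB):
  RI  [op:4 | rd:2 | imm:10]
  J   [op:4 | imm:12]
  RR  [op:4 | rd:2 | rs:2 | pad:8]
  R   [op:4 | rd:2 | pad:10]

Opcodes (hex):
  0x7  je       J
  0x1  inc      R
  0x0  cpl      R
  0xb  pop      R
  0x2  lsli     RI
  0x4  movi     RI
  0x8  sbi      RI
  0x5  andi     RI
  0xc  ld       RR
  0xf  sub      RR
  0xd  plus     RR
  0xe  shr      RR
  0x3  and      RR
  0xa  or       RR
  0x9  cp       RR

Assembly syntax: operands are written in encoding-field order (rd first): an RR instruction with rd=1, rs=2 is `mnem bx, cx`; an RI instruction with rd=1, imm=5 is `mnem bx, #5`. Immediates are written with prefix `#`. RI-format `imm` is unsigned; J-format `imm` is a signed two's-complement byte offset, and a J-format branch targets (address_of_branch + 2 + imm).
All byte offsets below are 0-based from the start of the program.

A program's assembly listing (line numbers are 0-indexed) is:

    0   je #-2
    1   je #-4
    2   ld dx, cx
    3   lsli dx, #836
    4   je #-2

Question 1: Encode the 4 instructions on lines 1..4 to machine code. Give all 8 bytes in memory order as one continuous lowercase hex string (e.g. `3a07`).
line 1 (je): pack op=0x7:4|imm=-4:12 = 0x7ffc; big→ 7f fc
line 2 (ld): pack op=0xc:4|rd=3:2|rs=2:2|pad=0:8 = 0xce00; big→ ce 00
line 3 (lsli): pack op=0x2:4|rd=3:2|imm=836:10 = 0x2f44; big→ 2f 44
line 4 (je): pack op=0x7:4|imm=-2:12 = 0x7ffe; big→ 7f fe

7ffcce002f447ffe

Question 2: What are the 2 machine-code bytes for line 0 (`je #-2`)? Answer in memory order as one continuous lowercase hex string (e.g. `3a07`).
0. je fields op=0x7:4|imm=-2:12 → word 7ffeh → 7f fe

7ffe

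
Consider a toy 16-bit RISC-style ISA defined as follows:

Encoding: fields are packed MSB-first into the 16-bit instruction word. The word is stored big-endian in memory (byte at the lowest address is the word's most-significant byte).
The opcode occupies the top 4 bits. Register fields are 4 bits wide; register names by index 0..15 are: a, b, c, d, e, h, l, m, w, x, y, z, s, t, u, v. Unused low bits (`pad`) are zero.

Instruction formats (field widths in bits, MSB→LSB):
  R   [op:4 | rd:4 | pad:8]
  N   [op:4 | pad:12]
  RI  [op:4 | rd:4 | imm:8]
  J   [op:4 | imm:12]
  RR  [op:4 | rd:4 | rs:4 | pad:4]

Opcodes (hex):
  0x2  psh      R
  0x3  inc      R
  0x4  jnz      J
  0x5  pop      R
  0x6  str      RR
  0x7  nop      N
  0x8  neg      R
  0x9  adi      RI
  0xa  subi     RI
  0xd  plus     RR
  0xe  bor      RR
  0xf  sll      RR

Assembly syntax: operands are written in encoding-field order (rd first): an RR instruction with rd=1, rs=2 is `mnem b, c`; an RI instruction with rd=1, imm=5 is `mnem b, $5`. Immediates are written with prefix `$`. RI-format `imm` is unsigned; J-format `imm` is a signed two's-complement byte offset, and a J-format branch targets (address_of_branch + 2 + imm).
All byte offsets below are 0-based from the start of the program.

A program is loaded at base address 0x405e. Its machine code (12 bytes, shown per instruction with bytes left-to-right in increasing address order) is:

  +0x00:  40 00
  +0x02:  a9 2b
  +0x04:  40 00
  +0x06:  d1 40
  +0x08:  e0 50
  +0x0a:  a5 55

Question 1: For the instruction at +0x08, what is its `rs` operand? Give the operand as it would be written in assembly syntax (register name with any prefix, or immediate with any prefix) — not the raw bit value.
@+08  big-endian(e0 50) = 0xe050
  op=0xe050>>12=0xe ⇒ bor (RR)
  [11:8] rd=0 = a
  [7:4] rs=5 = h

h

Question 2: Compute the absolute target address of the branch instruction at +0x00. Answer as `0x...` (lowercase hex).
0x4060

off 0x00: read 40 00 as big → 0x4000
  op=0x4000>>12=0x4 ⇒ jnz (J)
  imm: (w>>0)&0xfff=0x0 → $0
  target = base 0x405e + off 0x00 + 2 + imm 0 = 0x4060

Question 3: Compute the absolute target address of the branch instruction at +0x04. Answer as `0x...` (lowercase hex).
0x4064

off 0x04: read 40 00 as big → 0x4000
  opcode bits[15:12]=0x4: jnz/J
  imm: (w>>0)&0xfff=0x0 → $0
  target = base 0x405e + off 0x04 + 2 + imm 0 = 0x4064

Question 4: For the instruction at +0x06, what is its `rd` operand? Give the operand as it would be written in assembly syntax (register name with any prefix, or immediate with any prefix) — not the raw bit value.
b

@+06  big-endian(d1 40) = 0xd140
  op=0xd140>>12=0xd ⇒ plus (RR)
  [11:8] rd=1 = b
  [7:4] rs=4 = e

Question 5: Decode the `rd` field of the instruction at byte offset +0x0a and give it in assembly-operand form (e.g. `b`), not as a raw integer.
+0x0a: a5 55 ⇒ word 0xa555 (big)
  op=0xa555>>12=0xa ⇒ subi (RI)
  [11:8] rd=5 = h
  [7:0] imm=85 = $85

h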